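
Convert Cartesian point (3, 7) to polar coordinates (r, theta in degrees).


r = sqrt(3^2 + 7^2) = 7.6158
theta = atan2(7, 3) = 66.8014 degrees

r = 7.6158, theta = 66.8014 degrees


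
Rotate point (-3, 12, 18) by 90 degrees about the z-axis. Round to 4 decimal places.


x' = -3*cos(90) - 12*sin(90) = -12
y' = -3*sin(90) + 12*cos(90) = -3
z' = 18

(-12, -3, 18)


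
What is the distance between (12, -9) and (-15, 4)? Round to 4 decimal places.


d = sqrt((-15-12)^2 + (4--9)^2) = 29.9666

29.9666


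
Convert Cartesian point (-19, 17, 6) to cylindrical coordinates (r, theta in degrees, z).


r = sqrt((-19)^2 + 17^2) = 25.4951
theta = atan2(17, -19) = 138.1798 deg
z = 6

r = 25.4951, theta = 138.1798 deg, z = 6


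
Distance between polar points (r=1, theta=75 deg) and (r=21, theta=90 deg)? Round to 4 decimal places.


d = sqrt(r1^2 + r2^2 - 2*r1*r2*cos(t2-t1))
d = sqrt(1^2 + 21^2 - 2*1*21*cos(90-75)) = 20.0357

20.0357


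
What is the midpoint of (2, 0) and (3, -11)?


Midpoint = ((2+3)/2, (0+-11)/2) = (2.5, -5.5)

(2.5, -5.5)


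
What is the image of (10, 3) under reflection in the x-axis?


Reflection across x-axis: (x, y) -> (x, -y)
(10, 3) -> (10, -3)

(10, -3)


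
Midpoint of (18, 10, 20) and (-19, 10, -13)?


Midpoint = ((18+-19)/2, (10+10)/2, (20+-13)/2) = (-0.5, 10, 3.5)

(-0.5, 10, 3.5)


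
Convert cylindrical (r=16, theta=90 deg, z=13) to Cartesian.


x = 16 * cos(90) = 0
y = 16 * sin(90) = 16
z = 13

(0, 16, 13)


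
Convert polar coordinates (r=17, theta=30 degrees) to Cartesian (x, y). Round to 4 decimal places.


x = 17 * cos(30) = 14.7224
y = 17 * sin(30) = 8.5

(14.7224, 8.5)


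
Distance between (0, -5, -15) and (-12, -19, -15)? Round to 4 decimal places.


d = sqrt((-12-0)^2 + (-19--5)^2 + (-15--15)^2) = 18.4391

18.4391


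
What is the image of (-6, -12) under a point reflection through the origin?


Reflection through origin: (x, y) -> (-x, -y)
(-6, -12) -> (6, 12)

(6, 12)


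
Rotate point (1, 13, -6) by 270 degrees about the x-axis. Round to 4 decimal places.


x' = 1
y' = 13*cos(270) - -6*sin(270) = -6
z' = 13*sin(270) + -6*cos(270) = -13

(1, -6, -13)


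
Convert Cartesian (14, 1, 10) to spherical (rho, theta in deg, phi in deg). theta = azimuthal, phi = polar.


rho = sqrt(14^2 + 1^2 + 10^2) = 17.2337
theta = atan2(1, 14) = 4.0856 deg
phi = acos(10/17.2337) = 54.5312 deg

rho = 17.2337, theta = 4.0856 deg, phi = 54.5312 deg


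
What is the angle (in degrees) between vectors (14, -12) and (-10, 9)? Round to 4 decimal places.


dot = 14*-10 + -12*9 = -248
|u| = 18.4391, |v| = 13.4536
cos(angle) = -0.9997
angle = 178.6141 degrees

178.6141 degrees


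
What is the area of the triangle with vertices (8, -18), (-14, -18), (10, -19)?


Area = |x1(y2-y3) + x2(y3-y1) + x3(y1-y2)| / 2
= |8*(-18--19) + -14*(-19--18) + 10*(-18--18)| / 2
= 11

11


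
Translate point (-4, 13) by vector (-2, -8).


Translation: (x+dx, y+dy) = (-4+-2, 13+-8) = (-6, 5)

(-6, 5)


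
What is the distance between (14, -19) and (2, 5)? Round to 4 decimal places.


d = sqrt((2-14)^2 + (5--19)^2) = 26.8328

26.8328


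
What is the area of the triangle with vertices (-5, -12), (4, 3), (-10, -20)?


Area = |x1(y2-y3) + x2(y3-y1) + x3(y1-y2)| / 2
= |-5*(3--20) + 4*(-20--12) + -10*(-12-3)| / 2
= 1.5

1.5


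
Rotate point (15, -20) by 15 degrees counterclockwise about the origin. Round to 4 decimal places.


x' = 15*cos(15) - -20*sin(15) = 19.6653
y' = 15*sin(15) + -20*cos(15) = -15.4362

(19.6653, -15.4362)


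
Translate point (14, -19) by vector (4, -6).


Translation: (x+dx, y+dy) = (14+4, -19+-6) = (18, -25)

(18, -25)


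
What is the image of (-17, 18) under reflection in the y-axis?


Reflection across y-axis: (x, y) -> (-x, y)
(-17, 18) -> (17, 18)

(17, 18)


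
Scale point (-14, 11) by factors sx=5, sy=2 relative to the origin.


Scaling: (x*sx, y*sy) = (-14*5, 11*2) = (-70, 22)

(-70, 22)


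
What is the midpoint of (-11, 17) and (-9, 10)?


Midpoint = ((-11+-9)/2, (17+10)/2) = (-10, 13.5)

(-10, 13.5)


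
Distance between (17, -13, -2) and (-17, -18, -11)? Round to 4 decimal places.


d = sqrt((-17-17)^2 + (-18--13)^2 + (-11--2)^2) = 35.5246

35.5246


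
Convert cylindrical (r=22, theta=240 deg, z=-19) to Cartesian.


x = 22 * cos(240) = -11
y = 22 * sin(240) = -19.0526
z = -19

(-11, -19.0526, -19)


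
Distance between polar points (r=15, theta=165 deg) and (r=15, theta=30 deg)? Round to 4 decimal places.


d = sqrt(r1^2 + r2^2 - 2*r1*r2*cos(t2-t1))
d = sqrt(15^2 + 15^2 - 2*15*15*cos(30-165)) = 27.7164

27.7164


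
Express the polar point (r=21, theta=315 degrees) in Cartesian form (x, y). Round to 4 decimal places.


x = 21 * cos(315) = 14.8492
y = 21 * sin(315) = -14.8492

(14.8492, -14.8492)


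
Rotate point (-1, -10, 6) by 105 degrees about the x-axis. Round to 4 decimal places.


x' = -1
y' = -10*cos(105) - 6*sin(105) = -3.2074
z' = -10*sin(105) + 6*cos(105) = -11.2122

(-1, -3.2074, -11.2122)


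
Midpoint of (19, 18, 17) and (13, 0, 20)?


Midpoint = ((19+13)/2, (18+0)/2, (17+20)/2) = (16, 9, 18.5)

(16, 9, 18.5)


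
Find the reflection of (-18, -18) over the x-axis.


Reflection across x-axis: (x, y) -> (x, -y)
(-18, -18) -> (-18, 18)

(-18, 18)


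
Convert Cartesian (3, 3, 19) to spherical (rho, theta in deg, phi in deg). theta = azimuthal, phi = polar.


rho = sqrt(3^2 + 3^2 + 19^2) = 19.4679
theta = atan2(3, 3) = 45 deg
phi = acos(19/19.4679) = 12.5875 deg

rho = 19.4679, theta = 45 deg, phi = 12.5875 deg


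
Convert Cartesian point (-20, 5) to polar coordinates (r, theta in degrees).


r = sqrt((-20)^2 + 5^2) = 20.6155
theta = atan2(5, -20) = 165.9638 degrees

r = 20.6155, theta = 165.9638 degrees


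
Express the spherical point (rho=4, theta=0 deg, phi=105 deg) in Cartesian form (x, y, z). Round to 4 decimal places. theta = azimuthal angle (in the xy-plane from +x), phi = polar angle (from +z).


x = 4 * sin(105) * cos(0) = 3.8637
y = 4 * sin(105) * sin(0) = 0
z = 4 * cos(105) = -1.0353

(3.8637, 0, -1.0353)


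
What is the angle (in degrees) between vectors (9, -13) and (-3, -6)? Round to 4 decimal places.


dot = 9*-3 + -13*-6 = 51
|u| = 15.8114, |v| = 6.7082
cos(angle) = 0.4808
angle = 61.2602 degrees

61.2602 degrees


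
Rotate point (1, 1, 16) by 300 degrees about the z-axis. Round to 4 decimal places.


x' = 1*cos(300) - 1*sin(300) = 1.366
y' = 1*sin(300) + 1*cos(300) = -0.366
z' = 16

(1.366, -0.366, 16)


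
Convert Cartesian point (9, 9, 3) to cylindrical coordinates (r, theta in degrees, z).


r = sqrt(9^2 + 9^2) = 12.7279
theta = atan2(9, 9) = 45 deg
z = 3

r = 12.7279, theta = 45 deg, z = 3


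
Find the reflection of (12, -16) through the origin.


Reflection through origin: (x, y) -> (-x, -y)
(12, -16) -> (-12, 16)

(-12, 16)


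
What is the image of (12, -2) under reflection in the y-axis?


Reflection across y-axis: (x, y) -> (-x, y)
(12, -2) -> (-12, -2)

(-12, -2)


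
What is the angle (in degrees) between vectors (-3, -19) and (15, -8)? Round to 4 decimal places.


dot = -3*15 + -19*-8 = 107
|u| = 19.2354, |v| = 17
cos(angle) = 0.3272
angle = 70.9001 degrees

70.9001 degrees


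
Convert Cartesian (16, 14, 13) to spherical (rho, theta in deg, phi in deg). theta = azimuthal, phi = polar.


rho = sqrt(16^2 + 14^2 + 13^2) = 24.9199
theta = atan2(14, 16) = 41.1859 deg
phi = acos(13/24.9199) = 58.5555 deg

rho = 24.9199, theta = 41.1859 deg, phi = 58.5555 deg


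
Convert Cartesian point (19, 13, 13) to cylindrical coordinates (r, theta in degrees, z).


r = sqrt(19^2 + 13^2) = 23.0217
theta = atan2(13, 19) = 34.3803 deg
z = 13

r = 23.0217, theta = 34.3803 deg, z = 13


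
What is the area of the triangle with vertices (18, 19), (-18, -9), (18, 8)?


Area = |x1(y2-y3) + x2(y3-y1) + x3(y1-y2)| / 2
= |18*(-9-8) + -18*(8-19) + 18*(19--9)| / 2
= 198

198


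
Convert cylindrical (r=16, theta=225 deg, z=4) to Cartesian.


x = 16 * cos(225) = -11.3137
y = 16 * sin(225) = -11.3137
z = 4

(-11.3137, -11.3137, 4)


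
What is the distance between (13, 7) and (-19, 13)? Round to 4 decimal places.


d = sqrt((-19-13)^2 + (13-7)^2) = 32.5576

32.5576


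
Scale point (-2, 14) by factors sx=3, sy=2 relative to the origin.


Scaling: (x*sx, y*sy) = (-2*3, 14*2) = (-6, 28)

(-6, 28)


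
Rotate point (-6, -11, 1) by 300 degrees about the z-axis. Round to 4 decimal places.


x' = -6*cos(300) - -11*sin(300) = -12.5263
y' = -6*sin(300) + -11*cos(300) = -0.3038
z' = 1

(-12.5263, -0.3038, 1)


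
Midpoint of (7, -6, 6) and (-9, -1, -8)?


Midpoint = ((7+-9)/2, (-6+-1)/2, (6+-8)/2) = (-1, -3.5, -1)

(-1, -3.5, -1)


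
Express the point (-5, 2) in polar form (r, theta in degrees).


r = sqrt((-5)^2 + 2^2) = 5.3852
theta = atan2(2, -5) = 158.1986 degrees

r = 5.3852, theta = 158.1986 degrees


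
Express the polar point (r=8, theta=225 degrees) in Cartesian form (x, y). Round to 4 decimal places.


x = 8 * cos(225) = -5.6569
y = 8 * sin(225) = -5.6569

(-5.6569, -5.6569)


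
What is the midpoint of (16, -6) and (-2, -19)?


Midpoint = ((16+-2)/2, (-6+-19)/2) = (7, -12.5)

(7, -12.5)


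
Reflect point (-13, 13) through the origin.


Reflection through origin: (x, y) -> (-x, -y)
(-13, 13) -> (13, -13)

(13, -13)


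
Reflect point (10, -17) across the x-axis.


Reflection across x-axis: (x, y) -> (x, -y)
(10, -17) -> (10, 17)

(10, 17)


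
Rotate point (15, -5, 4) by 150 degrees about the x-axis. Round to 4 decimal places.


x' = 15
y' = -5*cos(150) - 4*sin(150) = 2.3301
z' = -5*sin(150) + 4*cos(150) = -5.9641

(15, 2.3301, -5.9641)


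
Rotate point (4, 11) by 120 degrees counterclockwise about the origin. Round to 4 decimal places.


x' = 4*cos(120) - 11*sin(120) = -11.5263
y' = 4*sin(120) + 11*cos(120) = -2.0359

(-11.5263, -2.0359)


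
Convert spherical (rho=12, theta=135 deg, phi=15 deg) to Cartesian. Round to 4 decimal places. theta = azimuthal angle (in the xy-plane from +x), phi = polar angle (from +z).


x = 12 * sin(15) * cos(135) = -2.1962
y = 12 * sin(15) * sin(135) = 2.1962
z = 12 * cos(15) = 11.5911

(-2.1962, 2.1962, 11.5911)


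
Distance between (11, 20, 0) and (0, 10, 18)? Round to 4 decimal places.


d = sqrt((0-11)^2 + (10-20)^2 + (18-0)^2) = 23.3452

23.3452


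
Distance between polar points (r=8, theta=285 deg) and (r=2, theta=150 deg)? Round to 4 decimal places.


d = sqrt(r1^2 + r2^2 - 2*r1*r2*cos(t2-t1))
d = sqrt(8^2 + 2^2 - 2*8*2*cos(150-285)) = 9.5198

9.5198


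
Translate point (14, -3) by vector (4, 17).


Translation: (x+dx, y+dy) = (14+4, -3+17) = (18, 14)

(18, 14)


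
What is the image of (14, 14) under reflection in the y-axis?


Reflection across y-axis: (x, y) -> (-x, y)
(14, 14) -> (-14, 14)

(-14, 14)


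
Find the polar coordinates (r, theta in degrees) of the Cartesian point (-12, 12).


r = sqrt((-12)^2 + 12^2) = 16.9706
theta = atan2(12, -12) = 135 degrees

r = 16.9706, theta = 135 degrees


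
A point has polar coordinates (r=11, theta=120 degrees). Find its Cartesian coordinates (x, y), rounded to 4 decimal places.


x = 11 * cos(120) = -5.5
y = 11 * sin(120) = 9.5263

(-5.5, 9.5263)


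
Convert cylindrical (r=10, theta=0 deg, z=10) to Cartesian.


x = 10 * cos(0) = 10
y = 10 * sin(0) = 0
z = 10

(10, 0, 10)


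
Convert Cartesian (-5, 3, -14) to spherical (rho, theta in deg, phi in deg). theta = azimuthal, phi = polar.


rho = sqrt((-5)^2 + 3^2 + (-14)^2) = 15.1658
theta = atan2(3, -5) = 149.0362 deg
phi = acos(-14/15.1658) = 157.3884 deg

rho = 15.1658, theta = 149.0362 deg, phi = 157.3884 deg


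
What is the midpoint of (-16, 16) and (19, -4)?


Midpoint = ((-16+19)/2, (16+-4)/2) = (1.5, 6)

(1.5, 6)


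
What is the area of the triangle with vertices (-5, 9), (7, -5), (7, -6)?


Area = |x1(y2-y3) + x2(y3-y1) + x3(y1-y2)| / 2
= |-5*(-5--6) + 7*(-6-9) + 7*(9--5)| / 2
= 6

6


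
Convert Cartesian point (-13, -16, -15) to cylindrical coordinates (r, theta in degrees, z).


r = sqrt((-13)^2 + (-16)^2) = 20.6155
theta = atan2(-16, -13) = 230.9061 deg
z = -15

r = 20.6155, theta = 230.9061 deg, z = -15


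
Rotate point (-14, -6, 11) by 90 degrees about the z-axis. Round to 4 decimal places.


x' = -14*cos(90) - -6*sin(90) = 6
y' = -14*sin(90) + -6*cos(90) = -14
z' = 11

(6, -14, 11)


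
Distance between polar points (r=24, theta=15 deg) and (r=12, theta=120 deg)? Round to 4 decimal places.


d = sqrt(r1^2 + r2^2 - 2*r1*r2*cos(t2-t1))
d = sqrt(24^2 + 12^2 - 2*24*12*cos(120-15)) = 29.4802

29.4802


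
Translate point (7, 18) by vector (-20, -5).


Translation: (x+dx, y+dy) = (7+-20, 18+-5) = (-13, 13)

(-13, 13)


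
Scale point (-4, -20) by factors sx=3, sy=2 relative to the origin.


Scaling: (x*sx, y*sy) = (-4*3, -20*2) = (-12, -40)

(-12, -40)


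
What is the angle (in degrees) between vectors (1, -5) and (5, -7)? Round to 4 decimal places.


dot = 1*5 + -5*-7 = 40
|u| = 5.099, |v| = 8.6023
cos(angle) = 0.9119
angle = 24.2277 degrees

24.2277 degrees


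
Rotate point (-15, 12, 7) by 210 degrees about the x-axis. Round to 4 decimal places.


x' = -15
y' = 12*cos(210) - 7*sin(210) = -6.8923
z' = 12*sin(210) + 7*cos(210) = -12.0622

(-15, -6.8923, -12.0622)


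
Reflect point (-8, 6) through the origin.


Reflection through origin: (x, y) -> (-x, -y)
(-8, 6) -> (8, -6)

(8, -6)


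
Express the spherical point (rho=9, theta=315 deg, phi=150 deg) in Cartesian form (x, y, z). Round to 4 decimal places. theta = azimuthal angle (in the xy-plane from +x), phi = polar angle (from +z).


x = 9 * sin(150) * cos(315) = 3.182
y = 9 * sin(150) * sin(315) = -3.182
z = 9 * cos(150) = -7.7942

(3.182, -3.182, -7.7942)


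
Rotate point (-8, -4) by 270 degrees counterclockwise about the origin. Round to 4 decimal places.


x' = -8*cos(270) - -4*sin(270) = -4
y' = -8*sin(270) + -4*cos(270) = 8

(-4, 8)


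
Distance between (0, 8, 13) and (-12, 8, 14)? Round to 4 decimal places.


d = sqrt((-12-0)^2 + (8-8)^2 + (14-13)^2) = 12.0416

12.0416


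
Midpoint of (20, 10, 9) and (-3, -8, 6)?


Midpoint = ((20+-3)/2, (10+-8)/2, (9+6)/2) = (8.5, 1, 7.5)

(8.5, 1, 7.5)


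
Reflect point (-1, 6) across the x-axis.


Reflection across x-axis: (x, y) -> (x, -y)
(-1, 6) -> (-1, -6)

(-1, -6)


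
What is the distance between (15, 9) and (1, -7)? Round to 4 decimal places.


d = sqrt((1-15)^2 + (-7-9)^2) = 21.2603

21.2603


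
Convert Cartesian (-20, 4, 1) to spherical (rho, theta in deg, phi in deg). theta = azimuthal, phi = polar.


rho = sqrt((-20)^2 + 4^2 + 1^2) = 20.4206
theta = atan2(4, -20) = 168.6901 deg
phi = acos(1/20.4206) = 87.1931 deg

rho = 20.4206, theta = 168.6901 deg, phi = 87.1931 deg


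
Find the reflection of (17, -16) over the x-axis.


Reflection across x-axis: (x, y) -> (x, -y)
(17, -16) -> (17, 16)

(17, 16)


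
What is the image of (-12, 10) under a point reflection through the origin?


Reflection through origin: (x, y) -> (-x, -y)
(-12, 10) -> (12, -10)

(12, -10)


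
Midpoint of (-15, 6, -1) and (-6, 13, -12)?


Midpoint = ((-15+-6)/2, (6+13)/2, (-1+-12)/2) = (-10.5, 9.5, -6.5)

(-10.5, 9.5, -6.5)


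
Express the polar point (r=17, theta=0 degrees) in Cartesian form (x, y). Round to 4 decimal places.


x = 17 * cos(0) = 17
y = 17 * sin(0) = 0

(17, 0)


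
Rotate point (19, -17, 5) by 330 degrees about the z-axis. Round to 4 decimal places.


x' = 19*cos(330) - -17*sin(330) = 7.9545
y' = 19*sin(330) + -17*cos(330) = -24.2224
z' = 5

(7.9545, -24.2224, 5)


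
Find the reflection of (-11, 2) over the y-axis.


Reflection across y-axis: (x, y) -> (-x, y)
(-11, 2) -> (11, 2)

(11, 2)


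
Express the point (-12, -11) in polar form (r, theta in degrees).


r = sqrt((-12)^2 + (-11)^2) = 16.2788
theta = atan2(-11, -12) = 222.5104 degrees

r = 16.2788, theta = 222.5104 degrees


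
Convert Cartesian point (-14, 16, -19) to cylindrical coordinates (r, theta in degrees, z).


r = sqrt((-14)^2 + 16^2) = 21.2603
theta = atan2(16, -14) = 131.1859 deg
z = -19

r = 21.2603, theta = 131.1859 deg, z = -19


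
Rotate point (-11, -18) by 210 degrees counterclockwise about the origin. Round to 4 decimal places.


x' = -11*cos(210) - -18*sin(210) = 0.5263
y' = -11*sin(210) + -18*cos(210) = 21.0885

(0.5263, 21.0885)


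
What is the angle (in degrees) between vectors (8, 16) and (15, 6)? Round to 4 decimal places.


dot = 8*15 + 16*6 = 216
|u| = 17.8885, |v| = 16.1555
cos(angle) = 0.7474
angle = 41.6335 degrees

41.6335 degrees


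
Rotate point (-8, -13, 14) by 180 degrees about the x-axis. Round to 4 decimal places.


x' = -8
y' = -13*cos(180) - 14*sin(180) = 13
z' = -13*sin(180) + 14*cos(180) = -14

(-8, 13, -14)


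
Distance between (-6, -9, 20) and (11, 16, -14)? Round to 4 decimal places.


d = sqrt((11--6)^2 + (16--9)^2 + (-14-20)^2) = 45.4973

45.4973


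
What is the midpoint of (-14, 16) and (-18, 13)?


Midpoint = ((-14+-18)/2, (16+13)/2) = (-16, 14.5)

(-16, 14.5)


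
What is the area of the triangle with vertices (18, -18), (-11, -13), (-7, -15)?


Area = |x1(y2-y3) + x2(y3-y1) + x3(y1-y2)| / 2
= |18*(-13--15) + -11*(-15--18) + -7*(-18--13)| / 2
= 19

19


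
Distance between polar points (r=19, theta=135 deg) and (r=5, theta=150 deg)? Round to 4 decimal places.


d = sqrt(r1^2 + r2^2 - 2*r1*r2*cos(t2-t1))
d = sqrt(19^2 + 5^2 - 2*19*5*cos(150-135)) = 14.2293

14.2293


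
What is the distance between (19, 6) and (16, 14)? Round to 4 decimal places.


d = sqrt((16-19)^2 + (14-6)^2) = 8.544

8.544


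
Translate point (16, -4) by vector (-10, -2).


Translation: (x+dx, y+dy) = (16+-10, -4+-2) = (6, -6)

(6, -6)


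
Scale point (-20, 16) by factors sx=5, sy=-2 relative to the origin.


Scaling: (x*sx, y*sy) = (-20*5, 16*-2) = (-100, -32)

(-100, -32)


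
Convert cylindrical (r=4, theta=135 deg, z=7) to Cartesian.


x = 4 * cos(135) = -2.8284
y = 4 * sin(135) = 2.8284
z = 7

(-2.8284, 2.8284, 7)


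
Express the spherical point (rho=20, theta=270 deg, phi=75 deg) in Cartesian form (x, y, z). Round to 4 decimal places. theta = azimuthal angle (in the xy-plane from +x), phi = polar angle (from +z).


x = 20 * sin(75) * cos(270) = 0
y = 20 * sin(75) * sin(270) = -19.3185
z = 20 * cos(75) = 5.1764

(0, -19.3185, 5.1764)


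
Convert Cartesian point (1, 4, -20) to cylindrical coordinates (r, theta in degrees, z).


r = sqrt(1^2 + 4^2) = 4.1231
theta = atan2(4, 1) = 75.9638 deg
z = -20

r = 4.1231, theta = 75.9638 deg, z = -20


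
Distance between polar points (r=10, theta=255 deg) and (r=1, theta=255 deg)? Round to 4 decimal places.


d = sqrt(r1^2 + r2^2 - 2*r1*r2*cos(t2-t1))
d = sqrt(10^2 + 1^2 - 2*10*1*cos(255-255)) = 9

9


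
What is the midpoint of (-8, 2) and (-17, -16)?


Midpoint = ((-8+-17)/2, (2+-16)/2) = (-12.5, -7)

(-12.5, -7)


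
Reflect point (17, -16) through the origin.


Reflection through origin: (x, y) -> (-x, -y)
(17, -16) -> (-17, 16)

(-17, 16)


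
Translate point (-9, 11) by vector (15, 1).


Translation: (x+dx, y+dy) = (-9+15, 11+1) = (6, 12)

(6, 12)


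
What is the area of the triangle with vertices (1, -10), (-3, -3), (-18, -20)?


Area = |x1(y2-y3) + x2(y3-y1) + x3(y1-y2)| / 2
= |1*(-3--20) + -3*(-20--10) + -18*(-10--3)| / 2
= 86.5

86.5


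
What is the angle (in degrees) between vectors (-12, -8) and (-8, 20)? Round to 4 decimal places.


dot = -12*-8 + -8*20 = -64
|u| = 14.4222, |v| = 21.5407
cos(angle) = -0.206
angle = 101.8887 degrees

101.8887 degrees


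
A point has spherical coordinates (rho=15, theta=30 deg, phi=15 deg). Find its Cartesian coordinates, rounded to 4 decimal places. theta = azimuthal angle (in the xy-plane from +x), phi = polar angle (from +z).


x = 15 * sin(15) * cos(30) = 3.3622
y = 15 * sin(15) * sin(30) = 1.9411
z = 15 * cos(15) = 14.4889

(3.3622, 1.9411, 14.4889)


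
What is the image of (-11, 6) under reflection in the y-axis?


Reflection across y-axis: (x, y) -> (-x, y)
(-11, 6) -> (11, 6)

(11, 6)


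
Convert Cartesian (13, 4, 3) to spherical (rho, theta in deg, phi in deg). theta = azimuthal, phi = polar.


rho = sqrt(13^2 + 4^2 + 3^2) = 13.9284
theta = atan2(4, 13) = 17.1027 deg
phi = acos(3/13.9284) = 77.5617 deg

rho = 13.9284, theta = 17.1027 deg, phi = 77.5617 deg


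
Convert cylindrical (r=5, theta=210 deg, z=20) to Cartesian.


x = 5 * cos(210) = -4.3301
y = 5 * sin(210) = -2.5
z = 20

(-4.3301, -2.5, 20)


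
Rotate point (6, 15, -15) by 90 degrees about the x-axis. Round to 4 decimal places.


x' = 6
y' = 15*cos(90) - -15*sin(90) = 15
z' = 15*sin(90) + -15*cos(90) = 15

(6, 15, 15)


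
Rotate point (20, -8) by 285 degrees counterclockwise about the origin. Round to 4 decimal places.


x' = 20*cos(285) - -8*sin(285) = -2.551
y' = 20*sin(285) + -8*cos(285) = -21.3891

(-2.551, -21.3891)


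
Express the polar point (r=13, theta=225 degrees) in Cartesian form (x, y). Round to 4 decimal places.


x = 13 * cos(225) = -9.1924
y = 13 * sin(225) = -9.1924

(-9.1924, -9.1924)


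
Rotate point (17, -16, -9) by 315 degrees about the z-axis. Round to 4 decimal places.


x' = 17*cos(315) - -16*sin(315) = 0.7071
y' = 17*sin(315) + -16*cos(315) = -23.3345
z' = -9

(0.7071, -23.3345, -9)


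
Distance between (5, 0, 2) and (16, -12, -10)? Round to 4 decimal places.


d = sqrt((16-5)^2 + (-12-0)^2 + (-10-2)^2) = 20.2237

20.2237


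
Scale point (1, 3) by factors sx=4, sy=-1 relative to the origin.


Scaling: (x*sx, y*sy) = (1*4, 3*-1) = (4, -3)

(4, -3)


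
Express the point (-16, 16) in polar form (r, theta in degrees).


r = sqrt((-16)^2 + 16^2) = 22.6274
theta = atan2(16, -16) = 135 degrees

r = 22.6274, theta = 135 degrees


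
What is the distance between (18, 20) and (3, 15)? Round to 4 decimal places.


d = sqrt((3-18)^2 + (15-20)^2) = 15.8114

15.8114


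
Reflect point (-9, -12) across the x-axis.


Reflection across x-axis: (x, y) -> (x, -y)
(-9, -12) -> (-9, 12)

(-9, 12)


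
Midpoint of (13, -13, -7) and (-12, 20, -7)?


Midpoint = ((13+-12)/2, (-13+20)/2, (-7+-7)/2) = (0.5, 3.5, -7)

(0.5, 3.5, -7)


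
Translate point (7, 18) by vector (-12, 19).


Translation: (x+dx, y+dy) = (7+-12, 18+19) = (-5, 37)

(-5, 37)


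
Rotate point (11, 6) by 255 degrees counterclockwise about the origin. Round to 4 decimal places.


x' = 11*cos(255) - 6*sin(255) = 2.9485
y' = 11*sin(255) + 6*cos(255) = -12.1781

(2.9485, -12.1781)


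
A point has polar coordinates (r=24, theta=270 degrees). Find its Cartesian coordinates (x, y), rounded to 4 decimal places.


x = 24 * cos(270) = 0
y = 24 * sin(270) = -24

(0, -24)


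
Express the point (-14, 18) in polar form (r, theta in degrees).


r = sqrt((-14)^2 + 18^2) = 22.8035
theta = atan2(18, -14) = 127.875 degrees

r = 22.8035, theta = 127.875 degrees


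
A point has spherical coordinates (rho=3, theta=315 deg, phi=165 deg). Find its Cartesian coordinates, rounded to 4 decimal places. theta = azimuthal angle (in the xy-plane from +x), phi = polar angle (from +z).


x = 3 * sin(165) * cos(315) = 0.549
y = 3 * sin(165) * sin(315) = -0.549
z = 3 * cos(165) = -2.8978

(0.549, -0.549, -2.8978)


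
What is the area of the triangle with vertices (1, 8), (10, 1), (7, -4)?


Area = |x1(y2-y3) + x2(y3-y1) + x3(y1-y2)| / 2
= |1*(1--4) + 10*(-4-8) + 7*(8-1)| / 2
= 33

33


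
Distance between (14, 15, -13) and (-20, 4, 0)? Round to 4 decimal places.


d = sqrt((-20-14)^2 + (4-15)^2 + (0--13)^2) = 38.0263

38.0263


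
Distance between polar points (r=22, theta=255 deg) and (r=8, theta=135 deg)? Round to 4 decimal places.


d = sqrt(r1^2 + r2^2 - 2*r1*r2*cos(t2-t1))
d = sqrt(22^2 + 8^2 - 2*22*8*cos(135-255)) = 26.9072

26.9072


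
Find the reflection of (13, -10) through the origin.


Reflection through origin: (x, y) -> (-x, -y)
(13, -10) -> (-13, 10)

(-13, 10)


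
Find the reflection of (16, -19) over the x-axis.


Reflection across x-axis: (x, y) -> (x, -y)
(16, -19) -> (16, 19)

(16, 19)


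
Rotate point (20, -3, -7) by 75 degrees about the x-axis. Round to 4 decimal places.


x' = 20
y' = -3*cos(75) - -7*sin(75) = 5.985
z' = -3*sin(75) + -7*cos(75) = -4.7095

(20, 5.985, -4.7095)


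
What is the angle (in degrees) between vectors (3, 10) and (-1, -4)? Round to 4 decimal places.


dot = 3*-1 + 10*-4 = -43
|u| = 10.4403, |v| = 4.1231
cos(angle) = -0.9989
angle = 177.337 degrees

177.337 degrees


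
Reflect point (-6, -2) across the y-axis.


Reflection across y-axis: (x, y) -> (-x, y)
(-6, -2) -> (6, -2)

(6, -2)


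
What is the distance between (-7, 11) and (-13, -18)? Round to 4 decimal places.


d = sqrt((-13--7)^2 + (-18-11)^2) = 29.6142

29.6142


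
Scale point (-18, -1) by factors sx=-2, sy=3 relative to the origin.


Scaling: (x*sx, y*sy) = (-18*-2, -1*3) = (36, -3)

(36, -3)


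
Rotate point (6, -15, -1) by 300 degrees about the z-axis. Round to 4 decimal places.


x' = 6*cos(300) - -15*sin(300) = -9.9904
y' = 6*sin(300) + -15*cos(300) = -12.6962
z' = -1

(-9.9904, -12.6962, -1)


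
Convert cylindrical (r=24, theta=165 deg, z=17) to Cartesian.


x = 24 * cos(165) = -23.1822
y = 24 * sin(165) = 6.2117
z = 17

(-23.1822, 6.2117, 17)


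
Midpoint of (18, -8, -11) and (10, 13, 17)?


Midpoint = ((18+10)/2, (-8+13)/2, (-11+17)/2) = (14, 2.5, 3)

(14, 2.5, 3)


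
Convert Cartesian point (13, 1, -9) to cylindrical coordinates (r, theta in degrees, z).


r = sqrt(13^2 + 1^2) = 13.0384
theta = atan2(1, 13) = 4.3987 deg
z = -9

r = 13.0384, theta = 4.3987 deg, z = -9


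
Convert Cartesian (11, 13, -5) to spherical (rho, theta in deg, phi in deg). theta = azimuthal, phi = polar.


rho = sqrt(11^2 + 13^2 + (-5)^2) = 17.7482
theta = atan2(13, 11) = 49.7636 deg
phi = acos(-5/17.7482) = 106.3628 deg

rho = 17.7482, theta = 49.7636 deg, phi = 106.3628 deg


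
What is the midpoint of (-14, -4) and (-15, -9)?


Midpoint = ((-14+-15)/2, (-4+-9)/2) = (-14.5, -6.5)

(-14.5, -6.5)


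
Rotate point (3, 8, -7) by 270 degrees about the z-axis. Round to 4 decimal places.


x' = 3*cos(270) - 8*sin(270) = 8
y' = 3*sin(270) + 8*cos(270) = -3
z' = -7

(8, -3, -7)


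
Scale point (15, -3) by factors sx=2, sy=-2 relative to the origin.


Scaling: (x*sx, y*sy) = (15*2, -3*-2) = (30, 6)

(30, 6)


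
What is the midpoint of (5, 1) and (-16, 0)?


Midpoint = ((5+-16)/2, (1+0)/2) = (-5.5, 0.5)

(-5.5, 0.5)


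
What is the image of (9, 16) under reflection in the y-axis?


Reflection across y-axis: (x, y) -> (-x, y)
(9, 16) -> (-9, 16)

(-9, 16)


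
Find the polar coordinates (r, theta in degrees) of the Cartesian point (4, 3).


r = sqrt(4^2 + 3^2) = 5
theta = atan2(3, 4) = 36.8699 degrees

r = 5, theta = 36.8699 degrees


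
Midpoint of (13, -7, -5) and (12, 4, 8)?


Midpoint = ((13+12)/2, (-7+4)/2, (-5+8)/2) = (12.5, -1.5, 1.5)

(12.5, -1.5, 1.5)


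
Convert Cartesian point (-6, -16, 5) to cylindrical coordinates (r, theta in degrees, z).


r = sqrt((-6)^2 + (-16)^2) = 17.088
theta = atan2(-16, -6) = 249.444 deg
z = 5

r = 17.088, theta = 249.444 deg, z = 5


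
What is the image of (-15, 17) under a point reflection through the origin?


Reflection through origin: (x, y) -> (-x, -y)
(-15, 17) -> (15, -17)

(15, -17)


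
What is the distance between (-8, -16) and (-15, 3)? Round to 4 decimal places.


d = sqrt((-15--8)^2 + (3--16)^2) = 20.2485

20.2485


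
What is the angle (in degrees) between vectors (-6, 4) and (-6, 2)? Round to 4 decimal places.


dot = -6*-6 + 4*2 = 44
|u| = 7.2111, |v| = 6.3246
cos(angle) = 0.9648
angle = 15.2551 degrees

15.2551 degrees


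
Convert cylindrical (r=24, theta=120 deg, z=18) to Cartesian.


x = 24 * cos(120) = -12
y = 24 * sin(120) = 20.7846
z = 18

(-12, 20.7846, 18)


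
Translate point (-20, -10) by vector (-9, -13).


Translation: (x+dx, y+dy) = (-20+-9, -10+-13) = (-29, -23)

(-29, -23)


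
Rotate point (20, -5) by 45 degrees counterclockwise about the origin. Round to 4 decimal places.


x' = 20*cos(45) - -5*sin(45) = 17.6777
y' = 20*sin(45) + -5*cos(45) = 10.6066

(17.6777, 10.6066)


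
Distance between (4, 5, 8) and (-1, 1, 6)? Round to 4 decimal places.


d = sqrt((-1-4)^2 + (1-5)^2 + (6-8)^2) = 6.7082

6.7082


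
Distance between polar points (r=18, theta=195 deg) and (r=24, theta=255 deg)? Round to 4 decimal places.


d = sqrt(r1^2 + r2^2 - 2*r1*r2*cos(t2-t1))
d = sqrt(18^2 + 24^2 - 2*18*24*cos(255-195)) = 21.6333

21.6333


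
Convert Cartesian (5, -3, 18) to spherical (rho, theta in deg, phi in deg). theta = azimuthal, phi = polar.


rho = sqrt(5^2 + (-3)^2 + 18^2) = 18.9209
theta = atan2(-3, 5) = 329.0362 deg
phi = acos(18/18.9209) = 17.9493 deg

rho = 18.9209, theta = 329.0362 deg, phi = 17.9493 deg


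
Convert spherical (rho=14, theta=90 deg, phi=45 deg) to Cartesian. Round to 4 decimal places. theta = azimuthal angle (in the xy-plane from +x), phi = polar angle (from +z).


x = 14 * sin(45) * cos(90) = 0
y = 14 * sin(45) * sin(90) = 9.8995
z = 14 * cos(45) = 9.8995

(0, 9.8995, 9.8995)


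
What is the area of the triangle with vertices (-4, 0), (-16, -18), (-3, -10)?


Area = |x1(y2-y3) + x2(y3-y1) + x3(y1-y2)| / 2
= |-4*(-18--10) + -16*(-10-0) + -3*(0--18)| / 2
= 69

69


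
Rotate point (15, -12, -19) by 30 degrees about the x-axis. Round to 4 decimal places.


x' = 15
y' = -12*cos(30) - -19*sin(30) = -0.8923
z' = -12*sin(30) + -19*cos(30) = -22.4545

(15, -0.8923, -22.4545)


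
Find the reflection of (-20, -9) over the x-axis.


Reflection across x-axis: (x, y) -> (x, -y)
(-20, -9) -> (-20, 9)

(-20, 9)


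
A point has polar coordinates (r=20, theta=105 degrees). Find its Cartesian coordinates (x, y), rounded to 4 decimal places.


x = 20 * cos(105) = -5.1764
y = 20 * sin(105) = 19.3185

(-5.1764, 19.3185)


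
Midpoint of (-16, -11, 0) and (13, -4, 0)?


Midpoint = ((-16+13)/2, (-11+-4)/2, (0+0)/2) = (-1.5, -7.5, 0)

(-1.5, -7.5, 0)


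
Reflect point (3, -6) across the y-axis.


Reflection across y-axis: (x, y) -> (-x, y)
(3, -6) -> (-3, -6)

(-3, -6)


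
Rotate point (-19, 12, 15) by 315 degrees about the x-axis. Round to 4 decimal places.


x' = -19
y' = 12*cos(315) - 15*sin(315) = 19.0919
z' = 12*sin(315) + 15*cos(315) = 2.1213

(-19, 19.0919, 2.1213)


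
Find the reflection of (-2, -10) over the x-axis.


Reflection across x-axis: (x, y) -> (x, -y)
(-2, -10) -> (-2, 10)

(-2, 10)


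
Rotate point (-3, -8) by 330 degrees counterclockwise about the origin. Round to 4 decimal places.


x' = -3*cos(330) - -8*sin(330) = -6.5981
y' = -3*sin(330) + -8*cos(330) = -5.4282

(-6.5981, -5.4282)


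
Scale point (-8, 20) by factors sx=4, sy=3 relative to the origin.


Scaling: (x*sx, y*sy) = (-8*4, 20*3) = (-32, 60)

(-32, 60)


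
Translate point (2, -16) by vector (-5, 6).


Translation: (x+dx, y+dy) = (2+-5, -16+6) = (-3, -10)

(-3, -10)


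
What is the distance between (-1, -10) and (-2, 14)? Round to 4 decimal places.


d = sqrt((-2--1)^2 + (14--10)^2) = 24.0208

24.0208


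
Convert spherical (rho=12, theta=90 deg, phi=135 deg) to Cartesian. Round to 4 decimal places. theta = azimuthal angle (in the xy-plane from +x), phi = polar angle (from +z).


x = 12 * sin(135) * cos(90) = 0
y = 12 * sin(135) * sin(90) = 8.4853
z = 12 * cos(135) = -8.4853

(0, 8.4853, -8.4853)


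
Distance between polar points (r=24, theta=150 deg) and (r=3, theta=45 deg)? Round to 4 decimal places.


d = sqrt(r1^2 + r2^2 - 2*r1*r2*cos(t2-t1))
d = sqrt(24^2 + 3^2 - 2*24*3*cos(45-150)) = 24.9453

24.9453


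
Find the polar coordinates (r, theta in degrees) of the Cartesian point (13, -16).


r = sqrt(13^2 + (-16)^2) = 20.6155
theta = atan2(-16, 13) = 309.0939 degrees

r = 20.6155, theta = 309.0939 degrees


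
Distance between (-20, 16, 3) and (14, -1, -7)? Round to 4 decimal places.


d = sqrt((14--20)^2 + (-1-16)^2 + (-7-3)^2) = 39.3065

39.3065


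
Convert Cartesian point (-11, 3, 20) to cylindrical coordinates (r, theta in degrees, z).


r = sqrt((-11)^2 + 3^2) = 11.4018
theta = atan2(3, -11) = 164.7449 deg
z = 20

r = 11.4018, theta = 164.7449 deg, z = 20


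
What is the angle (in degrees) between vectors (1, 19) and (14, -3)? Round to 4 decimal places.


dot = 1*14 + 19*-3 = -43
|u| = 19.0263, |v| = 14.3178
cos(angle) = -0.1578
angle = 99.082 degrees

99.082 degrees


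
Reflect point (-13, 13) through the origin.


Reflection through origin: (x, y) -> (-x, -y)
(-13, 13) -> (13, -13)

(13, -13)


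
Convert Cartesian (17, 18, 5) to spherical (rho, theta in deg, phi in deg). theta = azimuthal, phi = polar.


rho = sqrt(17^2 + 18^2 + 5^2) = 25.2587
theta = atan2(18, 17) = 46.6366 deg
phi = acos(5/25.2587) = 78.5828 deg

rho = 25.2587, theta = 46.6366 deg, phi = 78.5828 deg


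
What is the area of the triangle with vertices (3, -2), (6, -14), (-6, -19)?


Area = |x1(y2-y3) + x2(y3-y1) + x3(y1-y2)| / 2
= |3*(-14--19) + 6*(-19--2) + -6*(-2--14)| / 2
= 79.5

79.5


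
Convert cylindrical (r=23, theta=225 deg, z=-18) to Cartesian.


x = 23 * cos(225) = -16.2635
y = 23 * sin(225) = -16.2635
z = -18

(-16.2635, -16.2635, -18)


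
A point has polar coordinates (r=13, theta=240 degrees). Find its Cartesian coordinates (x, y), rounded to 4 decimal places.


x = 13 * cos(240) = -6.5
y = 13 * sin(240) = -11.2583

(-6.5, -11.2583)


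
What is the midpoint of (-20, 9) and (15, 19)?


Midpoint = ((-20+15)/2, (9+19)/2) = (-2.5, 14)

(-2.5, 14)


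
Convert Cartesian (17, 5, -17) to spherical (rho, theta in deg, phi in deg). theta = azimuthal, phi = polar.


rho = sqrt(17^2 + 5^2 + (-17)^2) = 24.5561
theta = atan2(5, 17) = 16.3895 deg
phi = acos(-17/24.5561) = 133.8119 deg

rho = 24.5561, theta = 16.3895 deg, phi = 133.8119 deg


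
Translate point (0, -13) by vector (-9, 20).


Translation: (x+dx, y+dy) = (0+-9, -13+20) = (-9, 7)

(-9, 7)


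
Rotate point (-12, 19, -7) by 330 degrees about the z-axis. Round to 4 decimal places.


x' = -12*cos(330) - 19*sin(330) = -0.8923
y' = -12*sin(330) + 19*cos(330) = 22.4545
z' = -7

(-0.8923, 22.4545, -7)


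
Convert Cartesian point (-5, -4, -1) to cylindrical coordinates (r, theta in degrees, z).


r = sqrt((-5)^2 + (-4)^2) = 6.4031
theta = atan2(-4, -5) = 218.6598 deg
z = -1

r = 6.4031, theta = 218.6598 deg, z = -1


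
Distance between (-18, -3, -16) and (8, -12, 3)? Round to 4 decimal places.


d = sqrt((8--18)^2 + (-12--3)^2 + (3--16)^2) = 33.4365

33.4365


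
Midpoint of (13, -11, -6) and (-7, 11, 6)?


Midpoint = ((13+-7)/2, (-11+11)/2, (-6+6)/2) = (3, 0, 0)

(3, 0, 0)


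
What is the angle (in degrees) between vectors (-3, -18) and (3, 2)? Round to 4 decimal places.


dot = -3*3 + -18*2 = -45
|u| = 18.2483, |v| = 3.6056
cos(angle) = -0.6839
angle = 133.1524 degrees

133.1524 degrees


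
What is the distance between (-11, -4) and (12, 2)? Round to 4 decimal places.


d = sqrt((12--11)^2 + (2--4)^2) = 23.7697

23.7697


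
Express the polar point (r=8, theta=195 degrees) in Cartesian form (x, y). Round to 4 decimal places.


x = 8 * cos(195) = -7.7274
y = 8 * sin(195) = -2.0706

(-7.7274, -2.0706)


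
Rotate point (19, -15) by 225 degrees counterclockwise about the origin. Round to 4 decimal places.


x' = 19*cos(225) - -15*sin(225) = -24.0416
y' = 19*sin(225) + -15*cos(225) = -2.8284

(-24.0416, -2.8284)


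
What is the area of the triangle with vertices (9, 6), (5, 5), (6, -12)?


Area = |x1(y2-y3) + x2(y3-y1) + x3(y1-y2)| / 2
= |9*(5--12) + 5*(-12-6) + 6*(6-5)| / 2
= 34.5

34.5


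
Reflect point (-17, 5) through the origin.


Reflection through origin: (x, y) -> (-x, -y)
(-17, 5) -> (17, -5)

(17, -5)


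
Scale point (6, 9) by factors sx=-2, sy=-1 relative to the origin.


Scaling: (x*sx, y*sy) = (6*-2, 9*-1) = (-12, -9)

(-12, -9)


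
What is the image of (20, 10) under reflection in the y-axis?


Reflection across y-axis: (x, y) -> (-x, y)
(20, 10) -> (-20, 10)

(-20, 10)


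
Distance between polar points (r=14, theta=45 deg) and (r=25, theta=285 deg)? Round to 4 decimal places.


d = sqrt(r1^2 + r2^2 - 2*r1*r2*cos(t2-t1))
d = sqrt(14^2 + 25^2 - 2*14*25*cos(285-45)) = 34.2199

34.2199


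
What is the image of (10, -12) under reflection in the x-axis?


Reflection across x-axis: (x, y) -> (x, -y)
(10, -12) -> (10, 12)

(10, 12)


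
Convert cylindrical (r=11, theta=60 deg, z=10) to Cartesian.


x = 11 * cos(60) = 5.5
y = 11 * sin(60) = 9.5263
z = 10

(5.5, 9.5263, 10)


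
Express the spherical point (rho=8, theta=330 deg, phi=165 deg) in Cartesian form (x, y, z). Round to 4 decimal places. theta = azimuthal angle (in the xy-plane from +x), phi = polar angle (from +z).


x = 8 * sin(165) * cos(330) = 1.7932
y = 8 * sin(165) * sin(330) = -1.0353
z = 8 * cos(165) = -7.7274

(1.7932, -1.0353, -7.7274)


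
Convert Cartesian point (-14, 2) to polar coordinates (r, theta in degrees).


r = sqrt((-14)^2 + 2^2) = 14.1421
theta = atan2(2, -14) = 171.8699 degrees

r = 14.1421, theta = 171.8699 degrees


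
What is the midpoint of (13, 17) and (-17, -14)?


Midpoint = ((13+-17)/2, (17+-14)/2) = (-2, 1.5)

(-2, 1.5)


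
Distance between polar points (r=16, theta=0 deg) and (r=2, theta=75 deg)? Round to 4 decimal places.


d = sqrt(r1^2 + r2^2 - 2*r1*r2*cos(t2-t1))
d = sqrt(16^2 + 2^2 - 2*16*2*cos(75-0)) = 15.6024

15.6024


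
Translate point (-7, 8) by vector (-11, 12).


Translation: (x+dx, y+dy) = (-7+-11, 8+12) = (-18, 20)

(-18, 20)


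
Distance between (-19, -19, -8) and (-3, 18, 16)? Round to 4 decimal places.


d = sqrt((-3--19)^2 + (18--19)^2 + (16--8)^2) = 46.9148

46.9148


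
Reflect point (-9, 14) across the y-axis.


Reflection across y-axis: (x, y) -> (-x, y)
(-9, 14) -> (9, 14)

(9, 14)


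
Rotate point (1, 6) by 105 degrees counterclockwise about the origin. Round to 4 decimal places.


x' = 1*cos(105) - 6*sin(105) = -6.0544
y' = 1*sin(105) + 6*cos(105) = -0.587

(-6.0544, -0.587)


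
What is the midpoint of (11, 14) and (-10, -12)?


Midpoint = ((11+-10)/2, (14+-12)/2) = (0.5, 1)

(0.5, 1)


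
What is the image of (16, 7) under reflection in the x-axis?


Reflection across x-axis: (x, y) -> (x, -y)
(16, 7) -> (16, -7)

(16, -7)


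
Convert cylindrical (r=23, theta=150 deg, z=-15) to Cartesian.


x = 23 * cos(150) = -19.9186
y = 23 * sin(150) = 11.5
z = -15

(-19.9186, 11.5, -15)


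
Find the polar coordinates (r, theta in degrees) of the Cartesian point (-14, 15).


r = sqrt((-14)^2 + 15^2) = 20.5183
theta = atan2(15, -14) = 133.0251 degrees

r = 20.5183, theta = 133.0251 degrees


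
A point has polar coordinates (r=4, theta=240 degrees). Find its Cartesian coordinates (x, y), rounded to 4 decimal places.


x = 4 * cos(240) = -2
y = 4 * sin(240) = -3.4641

(-2, -3.4641)


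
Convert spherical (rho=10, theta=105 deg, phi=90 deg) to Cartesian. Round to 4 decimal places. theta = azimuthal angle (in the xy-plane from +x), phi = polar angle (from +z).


x = 10 * sin(90) * cos(105) = -2.5882
y = 10 * sin(90) * sin(105) = 9.6593
z = 10 * cos(90) = 0

(-2.5882, 9.6593, 0)
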